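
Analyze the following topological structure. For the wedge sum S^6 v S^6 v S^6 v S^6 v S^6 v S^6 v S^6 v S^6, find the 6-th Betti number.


For a wedge of spheres, H_k (k>0) is free on one generator per sphere of dimension k.
Spheres of dimension 6: count = 8.
b_6 = 8

8


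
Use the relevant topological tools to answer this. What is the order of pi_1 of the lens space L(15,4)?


pi_1(L(p,q)) = Z/pZ for any q coprime to p.
|pi_1(L(15,4))| = 15

15


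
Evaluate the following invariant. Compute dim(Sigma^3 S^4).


Each suspension raises dimension by 1: Sigma S^n = S^{n+1}.
Sigma^3 S^4 = S^{4+3} = S^7

7


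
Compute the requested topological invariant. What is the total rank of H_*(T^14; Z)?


b_k(T^14) = C(14,k), so the sum over k is sum_k C(14,k) = 2^14.
Total = 2^14 = 16384

16384


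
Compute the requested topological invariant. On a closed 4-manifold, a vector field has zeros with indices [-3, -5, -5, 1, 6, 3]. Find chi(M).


Poincare-Hopf: chi(M) = sum of indices of zeros.
chi = (-3) + (-5) + (-5) + (1) + (6) + (3) = -3

-3


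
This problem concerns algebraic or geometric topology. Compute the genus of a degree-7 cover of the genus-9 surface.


For an n-sheeted cover: chi(E) = n * chi(B).
chi(Sigma_9) = 2 - 2*9 = -16.
chi(E) = 7 * (-16) = -112.
genus(E) = (2 - chi(E))/2 = (2 - (-112))/2 = 114/2 = 57

57


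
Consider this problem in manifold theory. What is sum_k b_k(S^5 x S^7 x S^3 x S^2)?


Total Betti number is multiplicative under products.
Each S^d (d>=1) has total Betti number 2.
There are 4 sphere factors.
Total = 2^4 = 16

16


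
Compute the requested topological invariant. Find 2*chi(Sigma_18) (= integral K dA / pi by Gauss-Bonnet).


Gauss-Bonnet: integral K dA = 2*pi*chi(M).
chi(Sigma_18) = 2 - 2*18 = -34.
(integral K dA)/pi = 2*chi = 2*(-34) = -68

-68


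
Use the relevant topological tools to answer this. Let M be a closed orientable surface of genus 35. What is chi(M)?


For a closed orientable surface of genus g: chi = 2 - 2g.
Here g = 35.
chi = 2 - 2*35 = 2 - 70 = -68

-68


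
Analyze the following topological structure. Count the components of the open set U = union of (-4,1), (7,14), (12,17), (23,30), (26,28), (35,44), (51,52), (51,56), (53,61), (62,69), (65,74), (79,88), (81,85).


Sort and merge overlapping open intervals.
Merged: (-4,1), (7,17), (23,30), (35,44), (51,61), (62,74), (79,88).
Number of components = 7

7


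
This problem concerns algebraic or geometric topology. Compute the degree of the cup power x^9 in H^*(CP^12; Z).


|x| = 2 in H^*(CP^n).
|x^9| = 9 * |x| = 9 * 2 = 18

18


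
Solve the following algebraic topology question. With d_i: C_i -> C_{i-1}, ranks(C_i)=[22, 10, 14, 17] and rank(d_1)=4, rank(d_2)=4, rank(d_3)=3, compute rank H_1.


rank H_k = rank(ker d_k) - rank(im d_{k+1}).
rank(ker d_1) = rank(C_1) - rank(d_1) = 10 - 4 = 6.
rank(im d_{1+1}) = 4.
rank H_1 = 6 - 4 = 2

2


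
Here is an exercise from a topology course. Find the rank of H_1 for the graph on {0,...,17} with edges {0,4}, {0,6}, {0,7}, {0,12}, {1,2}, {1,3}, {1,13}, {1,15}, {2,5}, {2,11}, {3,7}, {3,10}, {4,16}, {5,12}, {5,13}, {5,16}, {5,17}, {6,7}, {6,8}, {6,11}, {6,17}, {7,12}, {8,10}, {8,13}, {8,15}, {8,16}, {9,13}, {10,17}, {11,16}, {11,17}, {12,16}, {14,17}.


b_1 = E - V + (number of components).
E = 32, V = 18, components = 1.
b_1 = 32 - 18 + 1 = 15

15


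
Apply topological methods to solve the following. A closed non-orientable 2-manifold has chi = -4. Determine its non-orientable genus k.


chi = 2 - k for closed non-orientable surfaces with k crosscaps.
-4 = 2 - k
k = 2 - (-4) = 6

6


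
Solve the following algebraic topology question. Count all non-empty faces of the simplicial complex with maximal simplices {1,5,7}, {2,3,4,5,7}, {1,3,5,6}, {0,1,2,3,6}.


Each maximal simplex on m vertices has 2^m - 1 nonempty faces.
Take the union (dedupe shared faces).
Total distinct faces = 67

67


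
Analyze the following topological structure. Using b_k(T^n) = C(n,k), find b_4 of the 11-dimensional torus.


By the Kunneth formula, b_k(T^n) = C(n,k).
b_4(T^11) = C(11,4).
C(11,4) = 11!/(4!*7!) = 330

330


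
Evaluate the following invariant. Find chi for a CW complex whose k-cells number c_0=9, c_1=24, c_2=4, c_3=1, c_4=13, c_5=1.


chi = sum_k (-1)^k c_k.
= (-1)^0*9 + (-1)^1*24 + (-1)^2*4 + (-1)^3*1 + (-1)^4*13 + (-1)^5*1
= (9) + (-24) + (4) + (-1) + (13) + (-1)
= 0

0


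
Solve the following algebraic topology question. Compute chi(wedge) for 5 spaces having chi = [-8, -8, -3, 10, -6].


chi(A v B) = chi(A) + chi(B) - 1 (one point identified).
For 5 spaces: chi = (sum chi_i) - (5 - 1).
sum = -15; chi = -15 - 4 = -19

-19


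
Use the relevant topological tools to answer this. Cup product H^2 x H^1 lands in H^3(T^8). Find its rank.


Cup product: H^p x H^q -> H^{p+q}; here p+q = 2+1 = 3.
rank H^k(T^n) = C(n,k).
C(8,3) = 56

56


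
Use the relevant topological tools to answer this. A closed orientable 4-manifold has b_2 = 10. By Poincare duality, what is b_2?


Poincare duality for closed orientable n-manifolds: b_k = b_{n-k}.
Here n = 4, so b_2 = b_2 = 10

10


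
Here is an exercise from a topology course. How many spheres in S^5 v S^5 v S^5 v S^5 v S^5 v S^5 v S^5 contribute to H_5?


For a wedge of spheres, H_k (k>0) is free on one generator per sphere of dimension k.
Spheres of dimension 5: count = 7.
b_5 = 7

7


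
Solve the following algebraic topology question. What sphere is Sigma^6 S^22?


Each suspension raises dimension by 1: Sigma S^n = S^{n+1}.
Sigma^6 S^22 = S^{22+6} = S^28

28


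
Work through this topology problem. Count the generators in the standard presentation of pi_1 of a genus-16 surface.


Standard presentation: pi_1(Sigma_g) = <a_1,b_1,...,a_g,b_g | [a_1,b_1]...[a_g,b_g] = 1>.
Number of generators = 2g = 2*16 = 32

32


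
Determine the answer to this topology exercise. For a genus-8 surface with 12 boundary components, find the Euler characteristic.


For a compact orientable surface with genus g and b boundary components: chi = 2 - 2g - b.
chi = 2 - 2*8 - 12 = 2 - 16 - 12 = -26

-26


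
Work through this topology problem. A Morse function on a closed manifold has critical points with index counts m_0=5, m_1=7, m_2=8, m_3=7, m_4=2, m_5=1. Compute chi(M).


Morse theory: chi(M) = sum_k (-1)^k m_k where m_k = #(index-k critical points).
= (5) + (-7) + (8) + (-7) + (2) + (-1) = 0

0


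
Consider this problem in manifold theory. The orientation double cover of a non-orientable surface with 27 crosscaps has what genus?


chi(N_27) = 2 - 27 = -25.
Double cover: chi(Sigma_g) = 2 * chi(N_27) = 2*(-25) = -50.
2 - 2g = -50, so g = (2 - (-50))/2 = 52/2 = 26

26


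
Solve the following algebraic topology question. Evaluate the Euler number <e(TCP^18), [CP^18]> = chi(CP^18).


For any closed oriented manifold, <e(TM),[M]> = chi(M).
chi(CP^18) = 18+1 = 19

19


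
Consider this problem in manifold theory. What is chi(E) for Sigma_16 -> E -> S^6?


chi(S^6) = 2 (n even), chi(Sigma_16) = 2 - 2*16 = -30.
chi(E) = 2 * (-30) = -60

-60


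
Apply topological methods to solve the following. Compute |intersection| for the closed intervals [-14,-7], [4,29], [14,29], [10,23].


Intersection = [max(a_i), min(b_i)] = [14, -7].
Since 14 > -7, the intersection is empty.
Length = 0

0


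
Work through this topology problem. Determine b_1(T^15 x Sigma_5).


pi_1(A x B) = pi_1(A) x pi_1(B); rank of abelianization = b_1.
b_1(T^15) = 15, b_1(Sigma_5) = 2*5 = 10.
b_1(product) = 15 + 10 = 25

25


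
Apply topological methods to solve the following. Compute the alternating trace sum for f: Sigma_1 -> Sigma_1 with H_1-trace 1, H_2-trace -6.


L(f) = tr(f_0*) - tr(f_1*) + tr(f_2*).
= 1 - (1) + (-6)
= -6

-6


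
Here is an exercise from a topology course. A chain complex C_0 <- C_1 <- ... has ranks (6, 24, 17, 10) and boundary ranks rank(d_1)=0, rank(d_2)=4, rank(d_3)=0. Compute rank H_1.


rank H_k = rank(ker d_k) - rank(im d_{k+1}).
rank(ker d_1) = rank(C_1) - rank(d_1) = 24 - 0 = 24.
rank(im d_{1+1}) = 4.
rank H_1 = 24 - 4 = 20

20


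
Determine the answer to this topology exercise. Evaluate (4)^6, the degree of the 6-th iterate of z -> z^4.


deg(f) = 4. Degree is multiplicative: deg(f^6) = (deg f)^6.
deg(f^6) = (4)^6 = 4096

4096


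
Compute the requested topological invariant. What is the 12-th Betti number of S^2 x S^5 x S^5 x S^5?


Each S^d has Poincare polynomial 1 + t^d.
The product S^2 x S^5 x S^5 x S^5 has Poincare polynomial prod(1+t^d_i).
Expanding: b_0=1, b_2=1, b_5=3, b_7=3, b_10=3, b_12=3, b_15=1, b_17=1.
b_12 = 3

3


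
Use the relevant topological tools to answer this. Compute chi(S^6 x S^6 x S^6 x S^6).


chi is multiplicative: chi(X x Y) = chi(X) chi(Y).
Each even-dim sphere has chi = 2. There are 4 factors.
chi = 2^4 = 16

16


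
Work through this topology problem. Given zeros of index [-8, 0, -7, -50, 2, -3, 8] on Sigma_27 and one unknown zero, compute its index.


Poincare-Hopf: sum of indices = chi(M).
chi(Sigma_27) = 2 - 2*27 = -52.
Sum of known indices = -58.
x = chi - (sum known) = -52 - (-58) = 6

6


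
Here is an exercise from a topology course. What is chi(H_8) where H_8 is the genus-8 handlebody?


A genus-g handlebody deformation retracts to a wedge of g circles.
chi(vee_g S^1) = 1 - g.
chi(H_8) = 1 - 8 = -7

-7


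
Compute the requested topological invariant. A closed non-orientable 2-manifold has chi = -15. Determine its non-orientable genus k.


chi = 2 - k for closed non-orientable surfaces with k crosscaps.
-15 = 2 - k
k = 2 - (-15) = 17

17


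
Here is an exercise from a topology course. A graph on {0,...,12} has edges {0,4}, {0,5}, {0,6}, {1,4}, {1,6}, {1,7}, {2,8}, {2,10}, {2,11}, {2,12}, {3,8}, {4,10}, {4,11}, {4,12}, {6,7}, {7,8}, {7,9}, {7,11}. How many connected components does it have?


Run DFS/union-find over 13 vertices.
V = 13, E = 18.
Number of components = 1

1


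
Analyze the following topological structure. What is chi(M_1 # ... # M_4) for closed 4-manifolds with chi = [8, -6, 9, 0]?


For n-manifolds: chi(A#B) = chi(A) + chi(B) - chi(S^4).
chi(S^4) = 1 + (-1)^4 = 2.
chi(#) = (sum chi_i) - (4-1)*chi(S^4) = 11 - 3*2 = 5

5


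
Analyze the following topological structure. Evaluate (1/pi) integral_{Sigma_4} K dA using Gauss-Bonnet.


Gauss-Bonnet: integral K dA = 2*pi*chi(M).
chi(Sigma_4) = 2 - 2*4 = -6.
(integral K dA)/pi = 2*chi = 2*(-6) = -12

-12


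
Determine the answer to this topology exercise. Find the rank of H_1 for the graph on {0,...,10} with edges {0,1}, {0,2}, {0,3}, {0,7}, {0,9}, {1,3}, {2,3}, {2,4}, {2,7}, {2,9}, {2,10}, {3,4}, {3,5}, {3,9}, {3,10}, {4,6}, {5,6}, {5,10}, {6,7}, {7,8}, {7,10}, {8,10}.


b_1 = E - V + (number of components).
E = 22, V = 11, components = 1.
b_1 = 22 - 11 + 1 = 12

12


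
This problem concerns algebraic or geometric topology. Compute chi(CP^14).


CP^14 has one cell in each even dimension 0, 2, ..., 2*14 (14+1 cells total).
All cells are even-dimensional, so chi = number of cells.
chi = 14 + 1 = 15

15


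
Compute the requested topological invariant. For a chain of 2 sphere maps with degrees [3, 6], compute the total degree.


Degree is multiplicative: deg(composition) = product of degrees.
= (3) * (6) = 18

18


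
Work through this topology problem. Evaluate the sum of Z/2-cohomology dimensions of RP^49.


H^k(RP^49; Z/2) = Z/2 for each 0 <= k <= 49.
Total dimension = 49 + 1 = 50

50


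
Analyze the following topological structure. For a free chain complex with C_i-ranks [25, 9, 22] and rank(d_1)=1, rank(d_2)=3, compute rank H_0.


rank H_k = rank(ker d_k) - rank(im d_{k+1}).
rank(ker d_0) = rank(C_0) - rank(d_0) = 25 - 0 = 25.
rank(im d_{0+1}) = 1.
rank H_0 = 25 - 1 = 24

24


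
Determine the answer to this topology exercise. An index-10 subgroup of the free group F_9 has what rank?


Nielsen-Schreier: an index-n subgroup of F_r is free of rank 1 + n(r-1).
Equivalently: chi(cover) = n*chi(base); chi(vee_r S^1) = 1 - 9 = -8.
chi(E) = 10*(-8) = -80; rank = 1 - chi(E) = 1 - (-80) = 81.
rank = 1 + 10*(9-1) = 1 + 80 = 81

81


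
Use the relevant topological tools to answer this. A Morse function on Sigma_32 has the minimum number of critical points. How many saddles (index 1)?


A perfect Morse function has m_k = b_k.
For Sigma_32: b_0=1, b_1=2g=64, b_2=1.
Saddles m_1 = 2g = 64

64


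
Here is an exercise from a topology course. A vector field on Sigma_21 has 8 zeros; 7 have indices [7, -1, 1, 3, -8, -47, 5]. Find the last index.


Poincare-Hopf: sum of indices = chi(M).
chi(Sigma_21) = 2 - 2*21 = -40.
Sum of known indices = -40.
x = chi - (sum known) = -40 - (-40) = 0

0


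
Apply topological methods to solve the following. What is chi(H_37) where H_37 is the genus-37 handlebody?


A genus-g handlebody deformation retracts to a wedge of g circles.
chi(vee_g S^1) = 1 - g.
chi(H_37) = 1 - 37 = -36

-36


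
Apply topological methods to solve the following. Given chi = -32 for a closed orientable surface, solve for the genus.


chi = 2 - 2g for closed orientable surfaces.
-32 = 2 - 2g
2g = 2 - (-32) = 34
g = 17

17


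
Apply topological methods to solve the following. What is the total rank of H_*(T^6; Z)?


b_k(T^6) = C(6,k), so the sum over k is sum_k C(6,k) = 2^6.
Total = 2^6 = 64

64


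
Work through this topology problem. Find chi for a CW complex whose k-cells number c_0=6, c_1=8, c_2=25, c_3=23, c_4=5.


chi = sum_k (-1)^k c_k.
= (-1)^0*6 + (-1)^1*8 + (-1)^2*25 + (-1)^3*23 + (-1)^4*5
= (6) + (-8) + (25) + (-23) + (5)
= 5

5


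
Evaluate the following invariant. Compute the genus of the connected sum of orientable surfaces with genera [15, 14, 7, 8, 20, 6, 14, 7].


Genus is additive under connected sum of orientable surfaces.
g = 15 + 14 + 7 + 8 + 20 + 6 + 14 + 7 = 91

91


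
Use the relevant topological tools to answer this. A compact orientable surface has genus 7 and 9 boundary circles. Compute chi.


For a compact orientable surface with genus g and b boundary components: chi = 2 - 2g - b.
chi = 2 - 2*7 - 9 = 2 - 14 - 9 = -21

-21


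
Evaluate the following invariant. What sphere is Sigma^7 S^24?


Each suspension raises dimension by 1: Sigma S^n = S^{n+1}.
Sigma^7 S^24 = S^{24+7} = S^31

31


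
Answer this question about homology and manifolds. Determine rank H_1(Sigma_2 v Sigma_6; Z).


For a wedge: H_1(A v B) = H_1(A) + H_1(B).
b_1(Sigma_2) = 4, b_1(Sigma_6) = 12.
b_1 = 4 + 12 = 16

16


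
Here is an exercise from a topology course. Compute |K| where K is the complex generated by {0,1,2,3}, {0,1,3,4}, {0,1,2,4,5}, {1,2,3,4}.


Each maximal simplex on m vertices has 2^m - 1 nonempty faces.
Take the union (dedupe shared faces).
Total distinct faces = 45

45


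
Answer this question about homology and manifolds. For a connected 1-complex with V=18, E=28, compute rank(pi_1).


For a connected graph: rank(pi_1) = b_1 = E - V + 1 = 1 - chi.
chi = V - E = 18 - 28 = -10.
rank = 1 - (-10) = 28 - 18 + 1 = 11

11


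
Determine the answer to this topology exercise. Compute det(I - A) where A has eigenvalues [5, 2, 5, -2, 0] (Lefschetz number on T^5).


For a torus self-map: L(f) = det(I - A) where A acts on H_1.
L(f) = (1-5) * (1-2) * (1-5) * (1--2) * (1-0) = -4 * -1 * -4 * 3 * 1 = -48

-48


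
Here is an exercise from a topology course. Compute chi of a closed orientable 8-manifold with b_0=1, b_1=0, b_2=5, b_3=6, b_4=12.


By Poincare duality b_k = b_{8-k}, so full Betti numbers: b_0=1, b_1=0, b_2=5, b_3=6, b_4=12, b_5=6, b_6=5, b_7=0, b_8=1.
chi = sum (-1)^k b_k = 12

12


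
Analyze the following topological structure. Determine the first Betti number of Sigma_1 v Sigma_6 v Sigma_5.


For a wedge X v Y: reduced H_k(X v Y) = H_k(X) + H_k(Y).
Each Sigma_g contributes b_1 = 2g.
b_1 = 2 + 12 + 10 = 24

24


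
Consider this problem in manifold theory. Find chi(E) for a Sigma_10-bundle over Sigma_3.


For a fiber bundle F -> E -> B (with CW structure): chi(E) = chi(B) * chi(F).
chi(Sigma_3) = -4, chi(Sigma_10) = -18.
chi(E) = (-4) * (-18) = 72

72


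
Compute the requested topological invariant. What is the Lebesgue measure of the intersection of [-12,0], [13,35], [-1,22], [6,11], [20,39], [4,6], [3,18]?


Intersection = [max(a_i), min(b_i)] = [20, 0].
Since 20 > 0, the intersection is empty.
Length = 0

0


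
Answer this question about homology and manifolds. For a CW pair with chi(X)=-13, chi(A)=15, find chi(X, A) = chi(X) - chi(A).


Relative Euler characteristic: chi(X, A) = chi(X) - chi(A).
= -13 - (15) = -28

-28


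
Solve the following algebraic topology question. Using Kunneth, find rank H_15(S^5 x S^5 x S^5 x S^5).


Each S^d has Poincare polynomial 1 + t^d.
The product S^5 x S^5 x S^5 x S^5 has Poincare polynomial prod(1+t^d_i).
Expanding: b_0=1, b_5=4, b_10=6, b_15=4, b_20=1.
b_15 = 4

4


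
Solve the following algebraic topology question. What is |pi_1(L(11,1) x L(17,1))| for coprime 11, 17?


pi_1(X x Y) = pi_1(X) x pi_1(Y).
pi_1(L(11,1)) = Z/11, pi_1(L(17,1)) = Z/17.
|Z/11 x Z/17| = 11 * 17 = 187

187


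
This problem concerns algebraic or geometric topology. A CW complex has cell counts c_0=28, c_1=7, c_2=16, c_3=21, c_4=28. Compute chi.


chi = sum_k (-1)^k c_k.
= (-1)^0*28 + (-1)^1*7 + (-1)^2*16 + (-1)^3*21 + (-1)^4*28
= (28) + (-7) + (16) + (-21) + (28)
= 44

44


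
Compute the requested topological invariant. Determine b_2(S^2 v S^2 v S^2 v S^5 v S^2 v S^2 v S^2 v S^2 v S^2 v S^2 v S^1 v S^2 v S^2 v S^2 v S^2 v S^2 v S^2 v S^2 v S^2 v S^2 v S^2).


For a wedge of spheres, H_k (k>0) is free on one generator per sphere of dimension k.
Spheres of dimension 2: count = 19.
b_2 = 19

19


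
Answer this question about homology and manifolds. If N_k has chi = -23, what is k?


chi = 2 - k for closed non-orientable surfaces with k crosscaps.
-23 = 2 - k
k = 2 - (-23) = 25

25


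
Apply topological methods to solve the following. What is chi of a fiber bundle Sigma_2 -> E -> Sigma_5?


For a fiber bundle F -> E -> B (with CW structure): chi(E) = chi(B) * chi(F).
chi(Sigma_5) = -8, chi(Sigma_2) = -2.
chi(E) = (-8) * (-2) = 16

16


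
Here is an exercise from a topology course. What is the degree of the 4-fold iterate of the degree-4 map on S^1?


deg(f) = 4. Degree is multiplicative: deg(f^4) = (deg f)^4.
deg(f^4) = (4)^4 = 256

256


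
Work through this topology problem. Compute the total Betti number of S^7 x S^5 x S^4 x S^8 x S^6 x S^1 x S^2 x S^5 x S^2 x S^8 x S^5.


Total Betti number is multiplicative under products.
Each S^d (d>=1) has total Betti number 2.
There are 11 sphere factors.
Total = 2^11 = 2048

2048


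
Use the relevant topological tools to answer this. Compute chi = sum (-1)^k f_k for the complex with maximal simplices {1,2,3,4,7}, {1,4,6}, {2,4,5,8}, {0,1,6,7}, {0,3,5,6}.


Enumerate all faces; f-vector: f_0=9, f_1=26, f_2=23, f_3=8, f_4=1.
chi = sum (-1)^k f_k = -1

-1


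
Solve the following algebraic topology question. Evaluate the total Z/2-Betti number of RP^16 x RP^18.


dim H^*(RP^n; Z/2) = n+1 (one Z/2 in each degree 0..n).
Total Betti number is multiplicative.
Total = (16+1) * (18+1) = 17 * 19 = 323

323


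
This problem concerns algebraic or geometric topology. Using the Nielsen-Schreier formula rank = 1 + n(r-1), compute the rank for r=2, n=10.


Nielsen-Schreier: an index-n subgroup of F_r is free of rank 1 + n(r-1).
Equivalently: chi(cover) = n*chi(base); chi(vee_r S^1) = 1 - 2 = -1.
chi(E) = 10*(-1) = -10; rank = 1 - chi(E) = 1 - (-10) = 11.
rank = 1 + 10*(2-1) = 1 + 10 = 11

11


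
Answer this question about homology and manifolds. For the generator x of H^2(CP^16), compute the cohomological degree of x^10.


|x| = 2 in H^*(CP^n).
|x^10| = 10 * |x| = 10 * 2 = 20

20


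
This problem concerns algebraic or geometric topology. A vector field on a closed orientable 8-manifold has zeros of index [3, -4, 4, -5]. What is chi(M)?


Poincare-Hopf: chi(M) = sum of indices of zeros.
chi = (3) + (-4) + (4) + (-5) = -2

-2


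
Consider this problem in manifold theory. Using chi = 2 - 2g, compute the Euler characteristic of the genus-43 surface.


For a closed orientable surface of genus g: chi = 2 - 2g.
Here g = 43.
chi = 2 - 2*43 = 2 - 86 = -84

-84


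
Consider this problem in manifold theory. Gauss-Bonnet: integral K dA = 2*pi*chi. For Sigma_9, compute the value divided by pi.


Gauss-Bonnet: integral K dA = 2*pi*chi(M).
chi(Sigma_9) = 2 - 2*9 = -16.
(integral K dA)/pi = 2*chi = 2*(-16) = -32

-32


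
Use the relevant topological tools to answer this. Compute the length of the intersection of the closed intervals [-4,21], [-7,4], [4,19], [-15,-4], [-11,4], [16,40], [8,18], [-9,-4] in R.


Intersection = [max(a_i), min(b_i)] = [16, -4].
Since 16 > -4, the intersection is empty.
Length = 0

0


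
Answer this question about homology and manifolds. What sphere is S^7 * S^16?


Join of spheres: S^m * S^n = S^{m+n+1}.
dim = 7 + 16 + 1 = 24

24


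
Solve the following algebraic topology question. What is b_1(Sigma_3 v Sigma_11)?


For a wedge: H_1(A v B) = H_1(A) + H_1(B).
b_1(Sigma_3) = 6, b_1(Sigma_11) = 22.
b_1 = 6 + 22 = 28

28


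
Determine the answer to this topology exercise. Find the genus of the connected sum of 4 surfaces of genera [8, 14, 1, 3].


Genus is additive under connected sum of orientable surfaces.
g = 8 + 14 + 1 + 3 = 26

26


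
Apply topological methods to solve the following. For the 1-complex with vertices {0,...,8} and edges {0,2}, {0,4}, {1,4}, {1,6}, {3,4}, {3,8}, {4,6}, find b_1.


b_1 = E - V + (number of components).
E = 7, V = 9, components = 3.
b_1 = 7 - 9 + 3 = 1

1


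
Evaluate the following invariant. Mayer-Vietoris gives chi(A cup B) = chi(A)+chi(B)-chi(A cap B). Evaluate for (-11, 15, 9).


chi(A cup B) = chi(A) + chi(B) - chi(A cap B)
= -11 + (15) - (9)
= -5

-5


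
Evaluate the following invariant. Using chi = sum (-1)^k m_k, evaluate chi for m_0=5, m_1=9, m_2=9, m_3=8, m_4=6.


Morse theory: chi(M) = sum_k (-1)^k m_k where m_k = #(index-k critical points).
= (5) + (-9) + (9) + (-8) + (6) = 3

3


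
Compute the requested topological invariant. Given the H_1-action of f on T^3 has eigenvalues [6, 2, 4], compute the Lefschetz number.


For a torus self-map: L(f) = det(I - A) where A acts on H_1.
L(f) = (1-6) * (1-2) * (1-4) = -5 * -1 * -3 = -15

-15


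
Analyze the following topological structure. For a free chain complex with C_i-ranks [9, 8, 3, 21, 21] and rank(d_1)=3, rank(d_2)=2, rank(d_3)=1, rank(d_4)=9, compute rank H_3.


rank H_k = rank(ker d_k) - rank(im d_{k+1}).
rank(ker d_3) = rank(C_3) - rank(d_3) = 21 - 1 = 20.
rank(im d_{3+1}) = 9.
rank H_3 = 20 - 9 = 11

11


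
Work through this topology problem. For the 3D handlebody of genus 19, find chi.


A genus-g handlebody deformation retracts to a wedge of g circles.
chi(vee_g S^1) = 1 - g.
chi(H_19) = 1 - 19 = -18

-18


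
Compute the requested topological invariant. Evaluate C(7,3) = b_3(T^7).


By the Kunneth formula, b_k(T^n) = C(n,k).
b_3(T^7) = C(7,3).
C(7,3) = 7!/(3!*4!) = 35

35


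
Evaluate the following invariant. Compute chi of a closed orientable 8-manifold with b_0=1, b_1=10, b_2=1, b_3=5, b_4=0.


By Poincare duality b_k = b_{8-k}, so full Betti numbers: b_0=1, b_1=10, b_2=1, b_3=5, b_4=0, b_5=5, b_6=1, b_7=10, b_8=1.
chi = sum (-1)^k b_k = -26

-26


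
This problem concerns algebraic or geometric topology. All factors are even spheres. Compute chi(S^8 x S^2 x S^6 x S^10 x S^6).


chi is multiplicative: chi(X x Y) = chi(X) chi(Y).
Each even-dim sphere has chi = 2. There are 5 factors.
chi = 2^5 = 32

32


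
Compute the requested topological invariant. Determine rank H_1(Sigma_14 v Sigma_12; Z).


For a wedge: H_1(A v B) = H_1(A) + H_1(B).
b_1(Sigma_14) = 28, b_1(Sigma_12) = 24.
b_1 = 28 + 24 = 52

52


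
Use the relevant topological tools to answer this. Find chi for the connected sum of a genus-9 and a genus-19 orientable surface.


chi(Sigma_9) = 2 - 2*9 = -16
chi(Sigma_19) = 2 - 2*19 = -36
For surfaces: chi(A#B) = chi(A) + chi(B) - 2.
chi = -16 + -36 - 2 = -54

-54


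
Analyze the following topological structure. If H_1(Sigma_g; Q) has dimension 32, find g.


For a closed orientable surface: b_1 = 2g.
32 = 2g
g = 32 / 2 = 16

16


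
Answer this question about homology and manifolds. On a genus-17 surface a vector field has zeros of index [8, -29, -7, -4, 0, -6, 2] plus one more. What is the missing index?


Poincare-Hopf: sum of indices = chi(M).
chi(Sigma_17) = 2 - 2*17 = -32.
Sum of known indices = -36.
x = chi - (sum known) = -32 - (-36) = 4

4


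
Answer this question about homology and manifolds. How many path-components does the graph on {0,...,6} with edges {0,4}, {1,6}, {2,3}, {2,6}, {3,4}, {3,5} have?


Run DFS/union-find over 7 vertices.
V = 7, E = 6.
Number of components = 1

1


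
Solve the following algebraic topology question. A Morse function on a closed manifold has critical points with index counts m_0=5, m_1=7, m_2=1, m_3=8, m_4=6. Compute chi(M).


Morse theory: chi(M) = sum_k (-1)^k m_k where m_k = #(index-k critical points).
= (5) + (-7) + (1) + (-8) + (6) = -3

-3


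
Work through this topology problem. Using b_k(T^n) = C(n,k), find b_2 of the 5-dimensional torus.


By the Kunneth formula, b_k(T^n) = C(n,k).
b_2(T^5) = C(5,2).
C(5,2) = 5!/(2!*3!) = 10

10


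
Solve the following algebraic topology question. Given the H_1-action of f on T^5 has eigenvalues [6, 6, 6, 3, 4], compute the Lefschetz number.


For a torus self-map: L(f) = det(I - A) where A acts on H_1.
L(f) = (1-6) * (1-6) * (1-6) * (1-3) * (1-4) = -5 * -5 * -5 * -2 * -3 = -750

-750


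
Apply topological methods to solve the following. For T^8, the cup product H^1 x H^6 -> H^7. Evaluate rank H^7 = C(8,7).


Cup product: H^p x H^q -> H^{p+q}; here p+q = 1+6 = 7.
rank H^k(T^n) = C(n,k).
C(8,7) = 8

8


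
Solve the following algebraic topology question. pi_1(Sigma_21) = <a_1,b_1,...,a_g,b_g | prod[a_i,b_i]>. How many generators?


Standard presentation: pi_1(Sigma_g) = <a_1,b_1,...,a_g,b_g | [a_1,b_1]...[a_g,b_g] = 1>.
Number of generators = 2g = 2*21 = 42

42


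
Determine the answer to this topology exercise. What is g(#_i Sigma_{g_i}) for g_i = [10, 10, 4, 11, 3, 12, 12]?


Genus is additive under connected sum of orientable surfaces.
g = 10 + 10 + 4 + 11 + 3 + 12 + 12 = 62

62


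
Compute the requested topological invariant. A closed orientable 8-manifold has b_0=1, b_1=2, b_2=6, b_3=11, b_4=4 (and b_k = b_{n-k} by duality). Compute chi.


By Poincare duality b_k = b_{8-k}, so full Betti numbers: b_0=1, b_1=2, b_2=6, b_3=11, b_4=4, b_5=11, b_6=6, b_7=2, b_8=1.
chi = sum (-1)^k b_k = -8

-8


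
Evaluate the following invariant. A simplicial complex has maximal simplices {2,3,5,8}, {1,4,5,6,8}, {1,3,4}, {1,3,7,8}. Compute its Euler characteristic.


Enumerate all faces; f-vector: f_0=8, f_1=20, f_2=19, f_3=7, f_4=1.
chi = sum (-1)^k f_k = 1

1


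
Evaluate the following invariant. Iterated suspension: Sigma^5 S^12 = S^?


Each suspension raises dimension by 1: Sigma S^n = S^{n+1}.
Sigma^5 S^12 = S^{12+5} = S^17

17


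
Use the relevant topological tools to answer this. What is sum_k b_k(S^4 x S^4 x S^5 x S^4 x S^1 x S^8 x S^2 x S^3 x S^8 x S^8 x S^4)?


Total Betti number is multiplicative under products.
Each S^d (d>=1) has total Betti number 2.
There are 11 sphere factors.
Total = 2^11 = 2048

2048


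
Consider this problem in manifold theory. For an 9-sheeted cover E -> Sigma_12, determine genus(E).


For an n-sheeted cover: chi(E) = n * chi(B).
chi(Sigma_12) = 2 - 2*12 = -22.
chi(E) = 9 * (-22) = -198.
genus(E) = (2 - chi(E))/2 = (2 - (-198))/2 = 200/2 = 100

100


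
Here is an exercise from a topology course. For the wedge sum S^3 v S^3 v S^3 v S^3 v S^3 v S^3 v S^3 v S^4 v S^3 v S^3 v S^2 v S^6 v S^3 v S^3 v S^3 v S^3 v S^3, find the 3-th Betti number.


For a wedge of spheres, H_k (k>0) is free on one generator per sphere of dimension k.
Spheres of dimension 3: count = 14.
b_3 = 14

14


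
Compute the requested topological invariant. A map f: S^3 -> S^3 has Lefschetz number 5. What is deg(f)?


L(f) = 1 + (-1)^3 deg(f) on S^3.
5 = 1 + (-1)^3 * deg(f)
(-1)^3 * deg(f) = 4
deg(f) = -4

-4


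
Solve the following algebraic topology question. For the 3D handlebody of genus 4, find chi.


A genus-g handlebody deformation retracts to a wedge of g circles.
chi(vee_g S^1) = 1 - g.
chi(H_4) = 1 - 4 = -3

-3


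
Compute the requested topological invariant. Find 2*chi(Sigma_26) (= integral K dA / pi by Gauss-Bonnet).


Gauss-Bonnet: integral K dA = 2*pi*chi(M).
chi(Sigma_26) = 2 - 2*26 = -50.
(integral K dA)/pi = 2*chi = 2*(-50) = -100

-100


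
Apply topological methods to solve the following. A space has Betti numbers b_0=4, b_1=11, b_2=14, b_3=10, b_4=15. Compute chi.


chi = sum_k (-1)^k b_k.
= (4) + (-11) + (14) + (-10) + (15)
= 12

12


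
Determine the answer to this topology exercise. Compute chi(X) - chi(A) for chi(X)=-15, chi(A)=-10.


Relative Euler characteristic: chi(X, A) = chi(X) - chi(A).
= -15 - (-10) = -5

-5


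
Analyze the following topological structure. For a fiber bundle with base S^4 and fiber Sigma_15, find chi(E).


chi(S^4) = 2 (n even), chi(Sigma_15) = 2 - 2*15 = -28.
chi(E) = 2 * (-28) = -56

-56


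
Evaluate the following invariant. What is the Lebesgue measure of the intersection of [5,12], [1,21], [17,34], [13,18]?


Intersection = [max(a_i), min(b_i)] = [17, 12].
Since 17 > 12, the intersection is empty.
Length = 0

0


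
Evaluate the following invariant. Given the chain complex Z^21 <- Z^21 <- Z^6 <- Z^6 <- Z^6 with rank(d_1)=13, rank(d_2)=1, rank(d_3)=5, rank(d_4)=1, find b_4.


rank H_k = rank(ker d_k) - rank(im d_{k+1}).
rank(ker d_4) = rank(C_4) - rank(d_4) = 6 - 1 = 5.
rank(im d_{4+1}) = 0.
rank H_4 = 5 - 0 = 5

5


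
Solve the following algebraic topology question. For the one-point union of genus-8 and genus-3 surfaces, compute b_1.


For a wedge: H_1(A v B) = H_1(A) + H_1(B).
b_1(Sigma_8) = 16, b_1(Sigma_3) = 6.
b_1 = 16 + 6 = 22

22


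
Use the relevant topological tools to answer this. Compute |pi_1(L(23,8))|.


pi_1(L(p,q)) = Z/pZ for any q coprime to p.
|pi_1(L(23,8))| = 23

23


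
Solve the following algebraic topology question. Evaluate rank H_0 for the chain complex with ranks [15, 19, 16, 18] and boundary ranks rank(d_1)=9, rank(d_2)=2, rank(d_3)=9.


rank H_k = rank(ker d_k) - rank(im d_{k+1}).
rank(ker d_0) = rank(C_0) - rank(d_0) = 15 - 0 = 15.
rank(im d_{0+1}) = 9.
rank H_0 = 15 - 9 = 6

6


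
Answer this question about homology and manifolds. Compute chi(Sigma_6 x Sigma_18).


chi(Sigma_6) = 2 - 2*6 = -10
chi(Sigma_18) = 2 - 2*18 = -34
chi(product) = (-10) * (-34) = 340

340


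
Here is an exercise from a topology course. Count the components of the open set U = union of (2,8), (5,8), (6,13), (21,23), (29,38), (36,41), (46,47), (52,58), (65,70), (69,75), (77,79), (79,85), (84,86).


Sort and merge overlapping open intervals.
Merged: (2,13), (21,23), (29,41), (46,47), (52,58), (65,75), (77,79), (79,86).
Number of components = 8

8


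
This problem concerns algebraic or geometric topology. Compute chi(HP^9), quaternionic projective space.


HP^9 has one cell in each dimension 0, 4, ..., 4*9 (9+1 cells, all even-dim).
chi = 9 + 1 = 10

10


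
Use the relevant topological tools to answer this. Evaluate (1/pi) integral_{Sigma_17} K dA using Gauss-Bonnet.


Gauss-Bonnet: integral K dA = 2*pi*chi(M).
chi(Sigma_17) = 2 - 2*17 = -32.
(integral K dA)/pi = 2*chi = 2*(-32) = -64

-64


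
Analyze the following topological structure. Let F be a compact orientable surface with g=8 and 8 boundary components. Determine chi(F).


For a compact orientable surface with genus g and b boundary components: chi = 2 - 2g - b.
chi = 2 - 2*8 - 8 = 2 - 16 - 8 = -22

-22


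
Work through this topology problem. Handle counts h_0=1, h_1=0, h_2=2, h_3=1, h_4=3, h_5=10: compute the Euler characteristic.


Handles of index k contribute (-1)^k to chi (same as CW cells).
chi = (1) + (0) + (2) + (-1) + (3) + (-10) = -5

-5


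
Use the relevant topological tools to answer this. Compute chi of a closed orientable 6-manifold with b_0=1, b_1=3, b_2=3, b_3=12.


By Poincare duality b_k = b_{6-k}, so full Betti numbers: b_0=1, b_1=3, b_2=3, b_3=12, b_4=3, b_5=3, b_6=1.
chi = sum (-1)^k b_k = -10

-10


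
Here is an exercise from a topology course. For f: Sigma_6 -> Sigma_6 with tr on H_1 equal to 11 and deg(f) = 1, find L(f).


L(f) = tr(f_0*) - tr(f_1*) + tr(f_2*).
= 1 - (11) + (1)
= -9

-9


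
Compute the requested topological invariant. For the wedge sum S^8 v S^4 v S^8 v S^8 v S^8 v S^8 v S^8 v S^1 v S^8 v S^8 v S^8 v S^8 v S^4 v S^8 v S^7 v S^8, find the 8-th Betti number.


For a wedge of spheres, H_k (k>0) is free on one generator per sphere of dimension k.
Spheres of dimension 8: count = 12.
b_8 = 12

12


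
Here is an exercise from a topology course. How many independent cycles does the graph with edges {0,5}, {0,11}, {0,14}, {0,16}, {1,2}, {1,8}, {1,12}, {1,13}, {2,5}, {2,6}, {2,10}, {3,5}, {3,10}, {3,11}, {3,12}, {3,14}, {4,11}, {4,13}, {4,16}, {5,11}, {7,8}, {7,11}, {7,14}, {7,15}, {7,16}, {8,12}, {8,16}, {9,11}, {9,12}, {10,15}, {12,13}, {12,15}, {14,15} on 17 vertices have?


b_1 = E - V + (number of components).
E = 33, V = 17, components = 1.
b_1 = 33 - 17 + 1 = 17

17


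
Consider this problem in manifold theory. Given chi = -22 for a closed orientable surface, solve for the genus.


chi = 2 - 2g for closed orientable surfaces.
-22 = 2 - 2g
2g = 2 - (-22) = 24
g = 12

12


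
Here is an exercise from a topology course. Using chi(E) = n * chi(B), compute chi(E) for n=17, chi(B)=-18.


For a finite covering: chi(E) = (number of sheets) * chi(B).
chi(E) = 17 * (-18) = -306

-306


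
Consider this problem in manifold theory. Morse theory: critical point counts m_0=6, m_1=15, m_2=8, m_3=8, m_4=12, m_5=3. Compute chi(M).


Morse theory: chi(M) = sum_k (-1)^k m_k where m_k = #(index-k critical points).
= (6) + (-15) + (8) + (-8) + (12) + (-3) = 0

0


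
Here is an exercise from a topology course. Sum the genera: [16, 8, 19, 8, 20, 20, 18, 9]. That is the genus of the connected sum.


Genus is additive under connected sum of orientable surfaces.
g = 16 + 8 + 19 + 8 + 20 + 20 + 18 + 9 = 118

118


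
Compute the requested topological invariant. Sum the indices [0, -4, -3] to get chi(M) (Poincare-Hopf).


Poincare-Hopf: chi(M) = sum of indices of zeros.
chi = (0) + (-4) + (-3) = -7

-7


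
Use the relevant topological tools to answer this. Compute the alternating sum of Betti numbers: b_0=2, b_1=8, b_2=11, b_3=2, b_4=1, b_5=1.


chi = sum_k (-1)^k b_k.
= (2) + (-8) + (11) + (-2) + (1) + (-1)
= 3

3


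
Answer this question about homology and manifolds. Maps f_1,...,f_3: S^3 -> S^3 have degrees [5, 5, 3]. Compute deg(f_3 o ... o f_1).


Degree is multiplicative: deg(composition) = product of degrees.
= (5) * (5) * (3) = 75

75


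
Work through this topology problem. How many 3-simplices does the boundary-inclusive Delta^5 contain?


Delta^5 has 5+1 vertices. A 3-face is a choice of 3+1 vertices.
f_3 = C(5+1, 3+1) = C(6,4) = 15

15


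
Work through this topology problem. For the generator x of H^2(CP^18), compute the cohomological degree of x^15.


|x| = 2 in H^*(CP^n).
|x^15| = 15 * |x| = 15 * 2 = 30

30


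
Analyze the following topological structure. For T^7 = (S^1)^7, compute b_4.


By the Kunneth formula, b_k(T^n) = C(n,k).
b_4(T^7) = C(7,4).
C(7,4) = 7!/(4!*3!) = 35

35


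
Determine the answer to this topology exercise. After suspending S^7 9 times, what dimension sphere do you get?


Each suspension raises dimension by 1: Sigma S^n = S^{n+1}.
Sigma^9 S^7 = S^{7+9} = S^16

16


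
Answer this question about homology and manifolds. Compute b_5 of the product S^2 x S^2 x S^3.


Each S^d has Poincare polynomial 1 + t^d.
The product S^2 x S^2 x S^3 has Poincare polynomial prod(1+t^d_i).
Expanding: b_0=1, b_2=2, b_3=1, b_4=1, b_5=2, b_7=1.
b_5 = 2

2


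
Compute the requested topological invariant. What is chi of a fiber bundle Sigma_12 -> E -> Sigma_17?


For a fiber bundle F -> E -> B (with CW structure): chi(E) = chi(B) * chi(F).
chi(Sigma_17) = -32, chi(Sigma_12) = -22.
chi(E) = (-32) * (-22) = 704

704


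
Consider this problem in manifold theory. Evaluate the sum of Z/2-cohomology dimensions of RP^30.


H^k(RP^30; Z/2) = Z/2 for each 0 <= k <= 30.
Total dimension = 30 + 1 = 31

31


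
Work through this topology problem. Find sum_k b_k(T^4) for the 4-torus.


b_k(T^4) = C(4,k), so the sum over k is sum_k C(4,k) = 2^4.
Total = 2^4 = 16

16


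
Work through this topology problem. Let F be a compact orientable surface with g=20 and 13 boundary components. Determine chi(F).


For a compact orientable surface with genus g and b boundary components: chi = 2 - 2g - b.
chi = 2 - 2*20 - 13 = 2 - 40 - 13 = -51

-51


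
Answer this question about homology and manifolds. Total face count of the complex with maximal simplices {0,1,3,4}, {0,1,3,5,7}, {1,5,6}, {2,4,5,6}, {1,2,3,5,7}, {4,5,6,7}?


Each maximal simplex on m vertices has 2^m - 1 nonempty faces.
Take the union (dedupe shared faces).
Total distinct faces = 74

74


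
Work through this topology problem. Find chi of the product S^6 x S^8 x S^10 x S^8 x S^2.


chi is multiplicative: chi(X x Y) = chi(X) chi(Y).
Each even-dim sphere has chi = 2. There are 5 factors.
chi = 2^5 = 32

32


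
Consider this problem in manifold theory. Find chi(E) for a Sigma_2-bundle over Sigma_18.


For a fiber bundle F -> E -> B (with CW structure): chi(E) = chi(B) * chi(F).
chi(Sigma_18) = -34, chi(Sigma_2) = -2.
chi(E) = (-34) * (-2) = 68

68


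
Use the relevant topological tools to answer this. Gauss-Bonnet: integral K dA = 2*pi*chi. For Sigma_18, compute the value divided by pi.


Gauss-Bonnet: integral K dA = 2*pi*chi(M).
chi(Sigma_18) = 2 - 2*18 = -34.
(integral K dA)/pi = 2*chi = 2*(-34) = -68

-68


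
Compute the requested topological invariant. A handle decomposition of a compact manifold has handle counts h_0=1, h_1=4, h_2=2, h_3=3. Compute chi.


Handles of index k contribute (-1)^k to chi (same as CW cells).
chi = (1) + (-4) + (2) + (-3) = -4

-4


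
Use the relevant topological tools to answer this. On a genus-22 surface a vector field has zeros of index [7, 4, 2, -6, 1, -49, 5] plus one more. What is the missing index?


Poincare-Hopf: sum of indices = chi(M).
chi(Sigma_22) = 2 - 2*22 = -42.
Sum of known indices = -36.
x = chi - (sum known) = -42 - (-36) = -6

-6


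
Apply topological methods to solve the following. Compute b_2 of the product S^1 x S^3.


Each S^d has Poincare polynomial 1 + t^d.
The product S^1 x S^3 has Poincare polynomial prod(1+t^d_i).
Expanding: b_0=1, b_1=1, b_3=1, b_4=1.
b_2 = 0

0


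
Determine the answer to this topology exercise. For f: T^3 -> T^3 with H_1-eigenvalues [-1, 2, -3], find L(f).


For a torus self-map: L(f) = det(I - A) where A acts on H_1.
L(f) = (1--1) * (1-2) * (1--3) = 2 * -1 * 4 = -8

-8


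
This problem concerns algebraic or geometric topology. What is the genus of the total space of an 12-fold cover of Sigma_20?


For an n-sheeted cover: chi(E) = n * chi(B).
chi(Sigma_20) = 2 - 2*20 = -38.
chi(E) = 12 * (-38) = -456.
genus(E) = (2 - chi(E))/2 = (2 - (-456))/2 = 458/2 = 229

229
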